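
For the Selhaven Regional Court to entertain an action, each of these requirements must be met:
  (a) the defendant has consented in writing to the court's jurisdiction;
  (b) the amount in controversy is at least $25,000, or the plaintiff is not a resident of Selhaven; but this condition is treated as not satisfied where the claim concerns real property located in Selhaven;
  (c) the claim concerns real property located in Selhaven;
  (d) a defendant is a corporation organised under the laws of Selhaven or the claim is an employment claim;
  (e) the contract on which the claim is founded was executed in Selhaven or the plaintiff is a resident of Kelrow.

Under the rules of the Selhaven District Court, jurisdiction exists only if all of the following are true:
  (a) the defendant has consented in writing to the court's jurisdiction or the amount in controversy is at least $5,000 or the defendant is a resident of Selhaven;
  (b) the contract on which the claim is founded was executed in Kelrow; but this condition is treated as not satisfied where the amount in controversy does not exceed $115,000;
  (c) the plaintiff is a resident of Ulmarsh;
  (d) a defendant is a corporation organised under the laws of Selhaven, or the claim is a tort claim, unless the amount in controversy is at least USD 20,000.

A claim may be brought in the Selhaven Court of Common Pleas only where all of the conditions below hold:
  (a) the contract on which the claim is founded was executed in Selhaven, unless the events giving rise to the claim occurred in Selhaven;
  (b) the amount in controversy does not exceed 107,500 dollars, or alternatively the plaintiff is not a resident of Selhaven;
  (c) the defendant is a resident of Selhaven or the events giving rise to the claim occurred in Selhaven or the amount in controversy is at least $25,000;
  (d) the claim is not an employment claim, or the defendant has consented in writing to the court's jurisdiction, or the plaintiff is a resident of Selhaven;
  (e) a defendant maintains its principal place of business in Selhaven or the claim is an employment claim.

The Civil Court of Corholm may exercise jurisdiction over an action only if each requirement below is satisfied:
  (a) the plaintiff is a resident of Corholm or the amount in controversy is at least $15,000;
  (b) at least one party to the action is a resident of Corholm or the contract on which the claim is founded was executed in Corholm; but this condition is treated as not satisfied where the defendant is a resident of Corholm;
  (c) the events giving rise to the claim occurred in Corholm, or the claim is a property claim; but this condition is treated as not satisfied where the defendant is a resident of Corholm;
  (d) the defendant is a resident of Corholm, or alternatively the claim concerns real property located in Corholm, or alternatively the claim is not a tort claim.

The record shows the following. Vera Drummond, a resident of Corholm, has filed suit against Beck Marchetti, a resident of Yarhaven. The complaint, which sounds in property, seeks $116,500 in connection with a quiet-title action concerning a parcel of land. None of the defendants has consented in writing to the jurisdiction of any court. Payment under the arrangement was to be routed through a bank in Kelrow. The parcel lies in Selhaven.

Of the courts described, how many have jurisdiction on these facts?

The Selhaven Regional Court:
  (a) No such written consent has been filed. Not satisfied.
  (b) The amount in controversy is 116,500 dollars, which meets the $25,000 floor, so this disjunct is met. But the property lies in Selhaven, triggering the carve-out and defeating this condition. Fails.
  (c) The property lies in Selhaven. Satisfied.
  (d) No defendant is a corporation; the claim is a property claim, not an employment claim — none of the alternatives is met. Not met.
  (e) No contract (and hence no place of execution) is alleged; the plaintiff resides in Corholm, not Kelrow — no alternative holds. Condition not met.
  → Not every requirement is met — no jurisdiction.
The Selhaven District Court:
  (a) The amount in controversy is USD 116,500, which meets the USD 5,000 floor, which satisfies one of the alternatives. Satisfied.
  (b) No contract (and hence no place of execution) is alleged. Not satisfied.
  (c) The plaintiff resides in Corholm, not Ulmarsh. Not met.
  (d) No defendant is a corporation; the claim is a property claim, not a tort claim — every alternative fails. The proviso rescues it, though: the amount in controversy is 116,500 dollars, which meets the 20,000 dollars floor. Met.
  → The court lacks jurisdiction.
The Selhaven Court of Common Pleas:
  (a) No contract (and hence no place of execution) is alleged. The proviso rescues it, though: the operative events occurred in Selhaven. Condition met.
  (b) The plaintiff resides in Corholm, which is not Selhaven, so this disjunct is met. Satisfied.
  (c) The operative events occurred in Selhaven — that alternative is enough. Condition met.
  (d) The claim is a property claim, not an employment claim — that alternative is enough. Satisfied.
  (e) No defendant is a corporation; the claim is a property claim, not an employment claim — none of the alternatives is met. Condition not met.
  → At least one condition fails; no jurisdiction.
The Civil Court of Corholm:
  (a) The plaintiff resides in Corholm, which satisfies one of the alternatives. Condition met.
  (b) Vera Drummond resides in Corholm, so this disjunct is met. The carve-out does not apply: the defendant resides in Yarhaven, not Corholm. Condition met.
  (c) The claim is a property claim, so this disjunct is met. The carve-out does not apply: the defendant resides in Yarhaven, not Corholm. Satisfied.
  (d) The claim is a property claim, not a tort claim, so this disjunct is met. Condition met.
  → Every requirement is satisfied — jurisdiction.
Courts with jurisdiction: the Civil Court of Corholm — 1 in total.

1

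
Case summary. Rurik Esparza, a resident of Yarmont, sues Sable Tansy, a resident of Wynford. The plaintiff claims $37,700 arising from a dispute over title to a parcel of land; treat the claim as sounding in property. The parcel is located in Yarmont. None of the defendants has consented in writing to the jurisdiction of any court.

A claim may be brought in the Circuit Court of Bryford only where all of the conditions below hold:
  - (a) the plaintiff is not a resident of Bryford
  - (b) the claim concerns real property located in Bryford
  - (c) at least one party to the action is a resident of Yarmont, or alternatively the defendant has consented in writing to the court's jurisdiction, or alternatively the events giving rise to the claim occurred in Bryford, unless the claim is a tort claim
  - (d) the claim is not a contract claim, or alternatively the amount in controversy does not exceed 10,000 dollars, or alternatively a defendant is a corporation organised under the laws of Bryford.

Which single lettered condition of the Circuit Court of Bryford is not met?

(b)

The Circuit Court of Bryford:
  (a) The plaintiff resides in Yarmont, which is not Bryford. Condition met.
  (b) The property lies in Yarmont, not Bryford. Condition not met.
  (c) Rurik Esparza resides in Yarmont, so one alternative holds. Met.
  (d) The claim is a property claim, not a contract claim — that alternative is enough. Condition met.
Only condition (b) fails.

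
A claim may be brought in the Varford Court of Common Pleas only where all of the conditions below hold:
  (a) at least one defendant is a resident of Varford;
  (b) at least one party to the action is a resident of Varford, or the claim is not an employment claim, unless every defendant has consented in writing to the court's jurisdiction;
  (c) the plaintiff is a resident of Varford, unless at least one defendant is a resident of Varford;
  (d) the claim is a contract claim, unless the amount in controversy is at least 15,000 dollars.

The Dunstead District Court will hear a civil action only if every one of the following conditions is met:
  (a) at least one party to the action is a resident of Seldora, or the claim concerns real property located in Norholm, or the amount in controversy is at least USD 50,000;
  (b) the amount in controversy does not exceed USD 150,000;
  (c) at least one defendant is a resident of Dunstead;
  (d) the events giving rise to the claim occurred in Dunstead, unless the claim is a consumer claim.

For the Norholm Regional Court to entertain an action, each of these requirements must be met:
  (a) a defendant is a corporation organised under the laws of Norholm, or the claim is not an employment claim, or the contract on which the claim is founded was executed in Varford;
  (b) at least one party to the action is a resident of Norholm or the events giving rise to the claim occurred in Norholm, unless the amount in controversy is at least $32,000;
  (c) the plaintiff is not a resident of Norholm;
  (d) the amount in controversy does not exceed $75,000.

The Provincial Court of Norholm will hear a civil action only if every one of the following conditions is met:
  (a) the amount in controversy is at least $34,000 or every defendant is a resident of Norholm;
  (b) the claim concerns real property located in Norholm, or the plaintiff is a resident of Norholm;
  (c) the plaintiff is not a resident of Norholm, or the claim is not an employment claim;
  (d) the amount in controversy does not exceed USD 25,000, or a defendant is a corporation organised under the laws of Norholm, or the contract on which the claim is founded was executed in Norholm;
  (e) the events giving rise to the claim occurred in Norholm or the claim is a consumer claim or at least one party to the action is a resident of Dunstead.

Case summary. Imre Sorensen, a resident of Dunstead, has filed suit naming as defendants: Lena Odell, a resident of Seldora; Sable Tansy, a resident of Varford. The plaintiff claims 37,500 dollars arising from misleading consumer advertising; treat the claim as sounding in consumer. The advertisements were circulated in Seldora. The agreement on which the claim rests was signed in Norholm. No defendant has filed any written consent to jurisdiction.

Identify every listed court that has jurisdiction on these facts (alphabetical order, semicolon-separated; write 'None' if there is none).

the Norholm Regional Court; the Varford Court of Common Pleas

The Varford Court of Common Pleas:
  (a) Sable Tansy resides in Varford. Met.
  (b) Sable Tansy resides in Varford, so this disjunct is met. Met.
  (c) The plaintiff resides in Dunstead, not Varford. But Sable Tansy resides in Varford, and the 'unless' clause therefore excuses the requirement. Condition met.
  (d) The claim is a consumer claim, not a contract claim. However, the amount in controversy is USD 37,500, which meets the $15,000 floor, so the 'unless' proviso supplies this condition. Satisfied.
  → Jurisdiction lies.
The Dunstead District Court:
  (a) Lena Odell resides in Seldora, which satisfies one of the alternatives. Met.
  (b) The amount in controversy is USD 37,500, within the USD 150,000 ceiling. Satisfied.
  (c) No defendant resides in Dunstead (they reside in Seldora, Varford). Fails.
  (d) The operative events occurred in Seldora, not Dunstead. But the claim is a consumer claim, and the 'unless' clause therefore excuses the requirement. Condition met.
  → The court lacks jurisdiction.
The Norholm Regional Court:
  (a) The claim is a consumer claim, not an employment claim, so one alternative holds. Condition met.
  (b) No party resides in Norholm; the operative events occurred in Seldora, not Norholm — every alternative fails. But the amount in controversy is 37,500 dollars, which meets the 32,000 dollars floor, and the 'unless' clause therefore excuses the requirement. Satisfied.
  (c) The plaintiff resides in Dunstead, which is not Norholm. Condition met.
  (d) The amount in controversy is USD 37,500, within the $75,000 ceiling. Satisfied.
  → The court has jurisdiction.
The Provincial Court of Norholm:
  (a) The amount in controversy is USD 37,500, which meets the 34,000 dollars floor — that alternative is enough. Condition met.
  (b) The claim does not concern real property; the plaintiff resides in Dunstead, not Norholm — none of the alternatives is met. Fails.
  (c) The plaintiff resides in Dunstead, which is not Norholm, so this disjunct is met. Met.
  (d) The contract was executed in Norholm, so this disjunct is met. Satisfied.
  (e) The claim is a consumer claim — that alternative is enough. Satisfied.
  → No jurisdiction.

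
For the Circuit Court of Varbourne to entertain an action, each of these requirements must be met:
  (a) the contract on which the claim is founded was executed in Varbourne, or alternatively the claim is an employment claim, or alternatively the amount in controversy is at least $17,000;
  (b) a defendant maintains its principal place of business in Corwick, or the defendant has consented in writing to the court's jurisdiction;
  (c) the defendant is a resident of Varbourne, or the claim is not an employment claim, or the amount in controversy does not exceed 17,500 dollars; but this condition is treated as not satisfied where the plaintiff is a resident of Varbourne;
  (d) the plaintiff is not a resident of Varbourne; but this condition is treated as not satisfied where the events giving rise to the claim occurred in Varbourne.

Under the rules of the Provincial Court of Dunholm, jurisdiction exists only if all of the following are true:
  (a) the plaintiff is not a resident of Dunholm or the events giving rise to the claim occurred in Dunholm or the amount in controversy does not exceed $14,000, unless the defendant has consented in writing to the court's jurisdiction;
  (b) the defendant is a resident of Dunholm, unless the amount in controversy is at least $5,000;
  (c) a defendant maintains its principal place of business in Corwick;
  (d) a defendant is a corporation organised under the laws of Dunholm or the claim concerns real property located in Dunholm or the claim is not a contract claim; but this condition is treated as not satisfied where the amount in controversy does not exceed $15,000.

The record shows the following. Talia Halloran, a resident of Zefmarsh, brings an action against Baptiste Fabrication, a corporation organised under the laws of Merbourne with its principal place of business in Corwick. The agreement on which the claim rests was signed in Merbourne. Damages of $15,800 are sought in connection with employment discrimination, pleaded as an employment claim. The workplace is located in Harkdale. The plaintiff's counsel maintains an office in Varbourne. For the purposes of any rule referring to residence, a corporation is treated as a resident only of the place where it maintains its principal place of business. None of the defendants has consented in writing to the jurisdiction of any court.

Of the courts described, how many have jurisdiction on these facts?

2

The Circuit Court of Varbourne:
  (a) The claim is an employment claim, so this disjunct is met. Satisfied.
  (b) Baptiste Fabrication has its principal place of business in Corwick, so one alternative holds. Met.
  (c) The amount in controversy is 15,800 dollars, within the USD 17,500 ceiling, so one alternative holds. The exception is not triggered, since the plaintiff resides in Zefmarsh, not Varbourne. Satisfied.
  (d) The plaintiff resides in Zefmarsh, which is not Varbourne. The carve-out does not apply: the operative events occurred in Harkdale, not Varbourne. Condition met.
  → Every requirement is satisfied — jurisdiction.
The Provincial Court of Dunholm:
  (a) The plaintiff resides in Zefmarsh, which is not Dunholm, which satisfies one of the alternatives. Condition met.
  (b) The defendant resides in Corwick, not Dunholm. But the amount in controversy is 15,800 dollars, which meets the $5,000 floor, and the 'unless' clause therefore excuses the requirement. Condition met.
  (c) Baptiste Fabrication has its principal place of business in Corwick. Met.
  (d) The claim is an employment claim, not a contract claim, so this disjunct is met. The exception is not triggered, since the amount in controversy is $15,800, above the 15,000 dollars ceiling. Satisfied.
  → Jurisdiction lies.
Courts with jurisdiction: the Circuit Court of Varbourne, the Provincial Court of Dunholm — 2 in total.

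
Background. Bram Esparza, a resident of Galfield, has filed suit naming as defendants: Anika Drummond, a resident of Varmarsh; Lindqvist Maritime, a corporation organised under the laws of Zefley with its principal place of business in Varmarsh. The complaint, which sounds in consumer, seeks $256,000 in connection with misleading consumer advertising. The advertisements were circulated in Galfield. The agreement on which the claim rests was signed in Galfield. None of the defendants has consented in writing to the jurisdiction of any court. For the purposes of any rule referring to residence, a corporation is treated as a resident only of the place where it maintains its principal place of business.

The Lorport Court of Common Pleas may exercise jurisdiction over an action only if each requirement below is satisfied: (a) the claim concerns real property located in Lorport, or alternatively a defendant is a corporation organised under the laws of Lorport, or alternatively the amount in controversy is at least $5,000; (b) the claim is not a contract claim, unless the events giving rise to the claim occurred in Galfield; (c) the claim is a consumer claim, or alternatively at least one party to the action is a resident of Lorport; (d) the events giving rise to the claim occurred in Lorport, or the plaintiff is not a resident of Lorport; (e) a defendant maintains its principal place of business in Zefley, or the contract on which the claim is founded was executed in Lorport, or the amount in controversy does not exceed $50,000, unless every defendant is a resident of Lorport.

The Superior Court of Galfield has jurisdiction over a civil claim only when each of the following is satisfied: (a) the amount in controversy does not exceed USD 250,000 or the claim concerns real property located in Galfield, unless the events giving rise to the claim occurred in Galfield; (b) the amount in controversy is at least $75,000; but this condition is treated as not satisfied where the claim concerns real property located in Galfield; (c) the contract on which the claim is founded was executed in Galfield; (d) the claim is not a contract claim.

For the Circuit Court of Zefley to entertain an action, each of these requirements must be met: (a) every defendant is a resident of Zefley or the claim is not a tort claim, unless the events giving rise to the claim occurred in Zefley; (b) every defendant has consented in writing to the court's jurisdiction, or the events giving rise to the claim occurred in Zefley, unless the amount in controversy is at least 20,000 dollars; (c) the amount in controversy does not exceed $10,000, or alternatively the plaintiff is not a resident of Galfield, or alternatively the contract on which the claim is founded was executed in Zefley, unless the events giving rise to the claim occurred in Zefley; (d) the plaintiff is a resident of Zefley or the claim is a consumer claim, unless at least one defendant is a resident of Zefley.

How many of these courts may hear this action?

1

The Lorport Court of Common Pleas:
  (a) The amount in controversy is USD 256,000, which meets the $5,000 floor, so one alternative holds. Condition met.
  (b) The claim is a consumer claim, not a contract claim. Condition met.
  (c) The claim is a consumer claim, so one alternative holds. Condition met.
  (d) The plaintiff resides in Galfield, which is not Lorport, so one alternative holds. Condition met.
  (e) The corporate defendant(s) have their principal place of business in Varmarsh, not Zefley; the contract was executed in Galfield, not Lorport; the amount in controversy is USD 256,000, above the USD 50,000 ceiling — every alternative fails. The proviso offers no rescue either, since the defendants reside as follows — Anika Drummond in Varmarsh, Lindqvist Maritime in Varmarsh — not all in Lorport. Condition not met.
  → No jurisdiction.
The Superior Court of Galfield:
  (a) The amount in controversy is $256,000, above the $250,000 ceiling; the claim does not concern real property — every alternative fails. The proviso rescues it, though: the operative events occurred in Galfield. Met.
  (b) The amount in controversy is 256,000 dollars, which meets the $75,000 floor. And the carve-out is inapplicable — the claim does not concern real property. Met.
  (c) The contract was executed in Galfield. Satisfied.
  (d) The claim is a consumer claim, not a contract claim. Satisfied.
  → Every requirement is satisfied — jurisdiction.
The Circuit Court of Zefley:
  (a) The claim is a consumer claim, not a tort claim, which satisfies one of the alternatives. Satisfied.
  (b) No such written consent has been filed; the operative events occurred in Galfield, not Zefley — no alternative holds. But the amount in controversy is 256,000 dollars, which meets the $20,000 floor, and the 'unless' clause therefore excuses the requirement. Condition met.
  (c) The amount in controversy is 256,000 dollars, above the USD 10,000 ceiling; the plaintiff resides in Galfield; the contract was executed in Galfield, not Zefley — every alternative fails. And the operative events occurred in Galfield, not Zefley, so the proviso does not save it. Not satisfied.
  (d) The claim is a consumer claim, so one alternative holds. Condition met.
  → The court lacks jurisdiction.
Courts with jurisdiction: the Superior Court of Galfield — 1 in total.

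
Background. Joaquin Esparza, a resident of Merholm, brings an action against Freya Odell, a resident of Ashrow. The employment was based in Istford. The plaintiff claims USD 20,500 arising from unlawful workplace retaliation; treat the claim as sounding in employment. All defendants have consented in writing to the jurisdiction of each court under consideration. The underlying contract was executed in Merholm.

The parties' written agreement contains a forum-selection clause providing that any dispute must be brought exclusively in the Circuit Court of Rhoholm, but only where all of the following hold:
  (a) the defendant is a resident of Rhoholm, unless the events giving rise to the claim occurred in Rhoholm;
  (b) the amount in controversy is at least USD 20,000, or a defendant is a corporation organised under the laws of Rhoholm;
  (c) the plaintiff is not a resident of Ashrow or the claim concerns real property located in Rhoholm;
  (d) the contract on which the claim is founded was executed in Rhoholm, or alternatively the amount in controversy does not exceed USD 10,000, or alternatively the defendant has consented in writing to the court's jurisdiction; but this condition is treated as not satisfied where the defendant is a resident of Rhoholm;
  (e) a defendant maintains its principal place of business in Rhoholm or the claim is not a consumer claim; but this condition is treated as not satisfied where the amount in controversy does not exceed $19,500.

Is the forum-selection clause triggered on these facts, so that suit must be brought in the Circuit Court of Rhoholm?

No

The Circuit Court of Rhoholm:
  (a) The defendant resides in Ashrow, not Rhoholm. Nor does the 'unless' clause help: the operative events occurred in Istford, not Rhoholm. Fails.
  (b) The amount in controversy is 20,500 dollars, which meets the $20,000 floor, so one alternative holds. Satisfied.
  (c) The plaintiff resides in Merholm, which is not Ashrow, so this disjunct is met. Condition met.
  (d) Every defendant has filed written consent, which satisfies one of the alternatives. The exception is not triggered, since the defendant resides in Ashrow, not Rhoholm. Satisfied.
  (e) The claim is an employment claim, not a consumer claim, which satisfies one of the alternatives. And the carve-out is inapplicable — the amount in controversy is $20,500, above the $19,500 ceiling. Satisfied.
  → The clause does not apply.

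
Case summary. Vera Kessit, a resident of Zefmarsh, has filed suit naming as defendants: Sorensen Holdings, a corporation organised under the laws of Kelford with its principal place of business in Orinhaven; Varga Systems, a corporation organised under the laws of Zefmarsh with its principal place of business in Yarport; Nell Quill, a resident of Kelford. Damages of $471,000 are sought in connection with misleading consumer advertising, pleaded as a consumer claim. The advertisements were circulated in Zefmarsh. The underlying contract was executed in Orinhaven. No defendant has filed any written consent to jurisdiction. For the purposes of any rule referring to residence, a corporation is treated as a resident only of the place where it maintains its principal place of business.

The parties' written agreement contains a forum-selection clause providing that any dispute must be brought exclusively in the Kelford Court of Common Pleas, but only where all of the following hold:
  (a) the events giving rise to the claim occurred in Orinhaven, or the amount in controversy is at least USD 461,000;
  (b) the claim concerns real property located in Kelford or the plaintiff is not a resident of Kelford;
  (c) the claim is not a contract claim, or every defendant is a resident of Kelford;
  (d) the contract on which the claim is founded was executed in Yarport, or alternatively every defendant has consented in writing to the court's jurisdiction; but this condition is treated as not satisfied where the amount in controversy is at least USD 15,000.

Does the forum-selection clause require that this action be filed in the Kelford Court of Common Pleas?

No

The Kelford Court of Common Pleas:
  (a) The amount in controversy is USD 471,000, which meets the USD 461,000 floor, so this disjunct is met. Met.
  (b) The plaintiff resides in Zefmarsh, which is not Kelford, so this disjunct is met. Satisfied.
  (c) The claim is a consumer claim, not a contract claim — that alternative is enough. Condition met.
  (d) The contract was executed in Orinhaven, not Yarport; no such written consent has been filed — every alternative fails. Condition not met.
  → The clause does not apply.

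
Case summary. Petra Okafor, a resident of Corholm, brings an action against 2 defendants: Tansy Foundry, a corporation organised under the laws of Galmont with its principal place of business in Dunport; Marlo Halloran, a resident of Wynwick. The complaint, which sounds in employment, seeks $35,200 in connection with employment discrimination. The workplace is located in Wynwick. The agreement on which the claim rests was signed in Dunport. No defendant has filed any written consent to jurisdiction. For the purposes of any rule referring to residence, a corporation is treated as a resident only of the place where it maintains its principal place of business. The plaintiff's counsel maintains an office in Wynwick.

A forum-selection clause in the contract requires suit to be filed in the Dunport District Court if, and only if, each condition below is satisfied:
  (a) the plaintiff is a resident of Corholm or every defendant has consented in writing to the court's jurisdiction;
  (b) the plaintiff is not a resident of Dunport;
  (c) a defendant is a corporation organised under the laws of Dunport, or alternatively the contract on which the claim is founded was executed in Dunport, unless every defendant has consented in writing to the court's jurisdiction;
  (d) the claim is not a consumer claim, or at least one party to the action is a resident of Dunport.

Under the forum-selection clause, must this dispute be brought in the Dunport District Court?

The Dunport District Court:
  (a) The plaintiff resides in Corholm, which satisfies one of the alternatives. Satisfied.
  (b) The plaintiff resides in Corholm, which is not Dunport. Satisfied.
  (c) The contract was executed in Dunport — that alternative is enough. Met.
  (d) The claim is an employment claim, not a consumer claim — that alternative is enough. Satisfied.
  → The clause applies.

Yes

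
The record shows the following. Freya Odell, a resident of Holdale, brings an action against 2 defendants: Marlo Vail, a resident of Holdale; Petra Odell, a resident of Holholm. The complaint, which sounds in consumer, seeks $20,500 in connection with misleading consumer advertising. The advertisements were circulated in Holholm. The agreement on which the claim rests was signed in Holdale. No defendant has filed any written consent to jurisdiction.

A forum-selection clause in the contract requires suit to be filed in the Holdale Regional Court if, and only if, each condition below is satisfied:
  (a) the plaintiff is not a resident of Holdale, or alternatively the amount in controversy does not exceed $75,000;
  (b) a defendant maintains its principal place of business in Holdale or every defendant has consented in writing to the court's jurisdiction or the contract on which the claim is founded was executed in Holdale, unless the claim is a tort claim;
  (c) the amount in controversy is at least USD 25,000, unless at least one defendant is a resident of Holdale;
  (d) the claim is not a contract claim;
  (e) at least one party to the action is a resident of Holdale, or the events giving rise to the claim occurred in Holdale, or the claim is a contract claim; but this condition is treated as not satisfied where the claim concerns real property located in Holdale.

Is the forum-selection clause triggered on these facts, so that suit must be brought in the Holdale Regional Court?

Yes

The Holdale Regional Court:
  (a) The amount in controversy is USD 20,500, within the USD 75,000 ceiling, so one alternative holds. Met.
  (b) The contract was executed in Holdale, which satisfies one of the alternatives. Condition met.
  (c) The amount in controversy is $20,500, below the USD 25,000 floor. But Marlo Vail resides in Holdale, and the 'unless' clause therefore excuses the requirement. Condition met.
  (d) The claim is a consumer claim, not a contract claim. Condition met.
  (e) Freya Odell resides in Holdale, so one alternative holds. The carve-out does not apply: the claim does not concern real property. Met.
  → The clause applies.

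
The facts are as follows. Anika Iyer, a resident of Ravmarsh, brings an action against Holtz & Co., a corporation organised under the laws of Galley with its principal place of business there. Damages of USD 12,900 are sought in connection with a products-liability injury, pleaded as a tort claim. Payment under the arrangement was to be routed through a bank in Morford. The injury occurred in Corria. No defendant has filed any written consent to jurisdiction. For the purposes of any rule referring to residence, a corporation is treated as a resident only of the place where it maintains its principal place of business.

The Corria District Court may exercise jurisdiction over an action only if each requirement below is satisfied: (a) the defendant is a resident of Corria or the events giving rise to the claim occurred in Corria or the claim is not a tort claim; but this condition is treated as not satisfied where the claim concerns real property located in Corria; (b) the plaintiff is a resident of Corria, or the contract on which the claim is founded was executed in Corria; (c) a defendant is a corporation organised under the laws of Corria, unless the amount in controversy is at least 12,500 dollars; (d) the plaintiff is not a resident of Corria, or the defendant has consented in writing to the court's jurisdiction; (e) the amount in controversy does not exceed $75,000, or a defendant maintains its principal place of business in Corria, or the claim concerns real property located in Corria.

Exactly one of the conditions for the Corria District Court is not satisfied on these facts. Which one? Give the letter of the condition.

The Corria District Court:
  (a) The operative events occurred in Corria, so one alternative holds. The carve-out does not apply: the claim does not concern real property. Satisfied.
  (b) The plaintiff resides in Ravmarsh, not Corria; no contract (and hence no place of execution) is alleged — no alternative holds. Not satisfied.
  (c) The corporate defendant(s) are organised in Galley, not Corria. But the amount in controversy is USD 12,900, which meets the 12,500 dollars floor, and the 'unless' clause therefore excuses the requirement. Condition met.
  (d) The plaintiff resides in Ravmarsh, which is not Corria, which satisfies one of the alternatives. Condition met.
  (e) The amount in controversy is 12,900 dollars, within the $75,000 ceiling, so one alternative holds. Satisfied.
Only condition (b) fails.

(b)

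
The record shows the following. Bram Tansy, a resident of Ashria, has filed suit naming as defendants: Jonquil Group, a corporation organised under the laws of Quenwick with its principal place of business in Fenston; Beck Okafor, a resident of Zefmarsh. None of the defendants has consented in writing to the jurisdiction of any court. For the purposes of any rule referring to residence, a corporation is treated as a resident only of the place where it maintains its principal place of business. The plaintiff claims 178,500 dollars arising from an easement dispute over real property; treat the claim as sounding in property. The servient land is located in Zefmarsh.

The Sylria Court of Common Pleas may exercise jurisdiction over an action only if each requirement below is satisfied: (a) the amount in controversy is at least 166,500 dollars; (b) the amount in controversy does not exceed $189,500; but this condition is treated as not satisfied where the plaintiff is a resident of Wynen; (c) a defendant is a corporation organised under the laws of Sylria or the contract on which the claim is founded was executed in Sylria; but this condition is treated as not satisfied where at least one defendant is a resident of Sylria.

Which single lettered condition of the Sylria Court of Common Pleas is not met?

The Sylria Court of Common Pleas:
  (a) The amount in controversy is USD 178,500, which meets the USD 166,500 floor. Condition met.
  (b) The amount in controversy is USD 178,500, within the 189,500 dollars ceiling. The carve-out does not apply: the plaintiff resides in Ashria, not Wynen. Satisfied.
  (c) The corporate defendant(s) are organised in Quenwick, not Sylria; no contract (and hence no place of execution) is alleged — every alternative fails. Not met.
Only condition (c) fails.

(c)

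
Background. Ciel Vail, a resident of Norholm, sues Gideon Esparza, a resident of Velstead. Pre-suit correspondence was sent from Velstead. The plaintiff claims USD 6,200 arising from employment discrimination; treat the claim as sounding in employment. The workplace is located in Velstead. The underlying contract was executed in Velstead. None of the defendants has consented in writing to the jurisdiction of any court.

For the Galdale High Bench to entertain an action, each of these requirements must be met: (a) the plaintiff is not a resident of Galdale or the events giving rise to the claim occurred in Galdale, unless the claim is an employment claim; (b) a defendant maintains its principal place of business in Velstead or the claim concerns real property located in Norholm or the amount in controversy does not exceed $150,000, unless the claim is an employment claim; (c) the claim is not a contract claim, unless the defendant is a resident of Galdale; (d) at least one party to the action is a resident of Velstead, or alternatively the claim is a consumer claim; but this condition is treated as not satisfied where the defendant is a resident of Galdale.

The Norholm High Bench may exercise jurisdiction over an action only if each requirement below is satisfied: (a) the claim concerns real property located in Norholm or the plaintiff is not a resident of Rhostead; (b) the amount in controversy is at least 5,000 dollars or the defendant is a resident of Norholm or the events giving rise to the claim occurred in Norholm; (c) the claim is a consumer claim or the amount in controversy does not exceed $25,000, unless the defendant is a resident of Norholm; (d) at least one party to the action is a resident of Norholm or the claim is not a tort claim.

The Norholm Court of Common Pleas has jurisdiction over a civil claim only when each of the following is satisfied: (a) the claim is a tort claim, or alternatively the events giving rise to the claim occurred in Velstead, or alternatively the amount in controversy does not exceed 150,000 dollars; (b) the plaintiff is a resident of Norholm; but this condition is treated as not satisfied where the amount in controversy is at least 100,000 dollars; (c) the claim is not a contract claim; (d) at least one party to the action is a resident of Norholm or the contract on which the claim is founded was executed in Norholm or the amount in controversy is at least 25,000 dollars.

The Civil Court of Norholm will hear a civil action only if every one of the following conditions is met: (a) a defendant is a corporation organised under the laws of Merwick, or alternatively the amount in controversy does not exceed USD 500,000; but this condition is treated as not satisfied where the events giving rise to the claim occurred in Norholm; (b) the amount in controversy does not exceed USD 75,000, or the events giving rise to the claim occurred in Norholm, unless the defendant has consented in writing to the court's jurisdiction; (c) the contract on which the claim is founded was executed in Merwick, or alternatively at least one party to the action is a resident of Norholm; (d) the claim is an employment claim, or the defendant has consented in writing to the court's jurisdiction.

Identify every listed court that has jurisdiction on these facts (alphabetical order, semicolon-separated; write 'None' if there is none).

the Civil Court of Norholm; the Galdale High Bench; the Norholm Court of Common Pleas; the Norholm High Bench

The Galdale High Bench:
  (a) The plaintiff resides in Norholm, which is not Galdale, so this disjunct is met. Satisfied.
  (b) The amount in controversy is USD 6,200, within the 150,000 dollars ceiling — that alternative is enough. Condition met.
  (c) The claim is an employment claim, not a contract claim. Met.
  (d) Gideon Esparza resides in Velstead, so this disjunct is met. The carve-out does not apply: the defendant resides in Velstead, not Galdale. Satisfied.
  → All conditions met; jurisdiction exists.
The Norholm High Bench:
  (a) The plaintiff resides in Norholm, which is not Rhostead, so one alternative holds. Satisfied.
  (b) The amount in controversy is USD 6,200, which meets the 5,000 dollars floor, so one alternative holds. Condition met.
  (c) The amount in controversy is $6,200, within the $25,000 ceiling, so one alternative holds. Met.
  (d) Ciel Vail resides in Norholm — that alternative is enough. Met.
  → Every requirement is satisfied — jurisdiction.
The Norholm Court of Common Pleas:
  (a) The operative events occurred in Velstead, which satisfies one of the alternatives. Satisfied.
  (b) The plaintiff resides in Norholm. The carve-out does not apply: the amount in controversy is USD 6,200, below the 100,000 dollars floor. Met.
  (c) The claim is an employment claim, not a contract claim. Met.
  (d) Ciel Vail resides in Norholm, so this disjunct is met. Satisfied.
  → Jurisdiction lies.
The Civil Court of Norholm:
  (a) The amount in controversy is USD 6,200, within the $500,000 ceiling, so one alternative holds. The exception is not triggered, since the operative events occurred in Velstead, not Norholm. Condition met.
  (b) The amount in controversy is 6,200 dollars, within the 75,000 dollars ceiling, so this disjunct is met. Met.
  (c) Ciel Vail resides in Norholm — that alternative is enough. Met.
  (d) The claim is an employment claim, so this disjunct is met. Met.
  → All conditions met; jurisdiction exists.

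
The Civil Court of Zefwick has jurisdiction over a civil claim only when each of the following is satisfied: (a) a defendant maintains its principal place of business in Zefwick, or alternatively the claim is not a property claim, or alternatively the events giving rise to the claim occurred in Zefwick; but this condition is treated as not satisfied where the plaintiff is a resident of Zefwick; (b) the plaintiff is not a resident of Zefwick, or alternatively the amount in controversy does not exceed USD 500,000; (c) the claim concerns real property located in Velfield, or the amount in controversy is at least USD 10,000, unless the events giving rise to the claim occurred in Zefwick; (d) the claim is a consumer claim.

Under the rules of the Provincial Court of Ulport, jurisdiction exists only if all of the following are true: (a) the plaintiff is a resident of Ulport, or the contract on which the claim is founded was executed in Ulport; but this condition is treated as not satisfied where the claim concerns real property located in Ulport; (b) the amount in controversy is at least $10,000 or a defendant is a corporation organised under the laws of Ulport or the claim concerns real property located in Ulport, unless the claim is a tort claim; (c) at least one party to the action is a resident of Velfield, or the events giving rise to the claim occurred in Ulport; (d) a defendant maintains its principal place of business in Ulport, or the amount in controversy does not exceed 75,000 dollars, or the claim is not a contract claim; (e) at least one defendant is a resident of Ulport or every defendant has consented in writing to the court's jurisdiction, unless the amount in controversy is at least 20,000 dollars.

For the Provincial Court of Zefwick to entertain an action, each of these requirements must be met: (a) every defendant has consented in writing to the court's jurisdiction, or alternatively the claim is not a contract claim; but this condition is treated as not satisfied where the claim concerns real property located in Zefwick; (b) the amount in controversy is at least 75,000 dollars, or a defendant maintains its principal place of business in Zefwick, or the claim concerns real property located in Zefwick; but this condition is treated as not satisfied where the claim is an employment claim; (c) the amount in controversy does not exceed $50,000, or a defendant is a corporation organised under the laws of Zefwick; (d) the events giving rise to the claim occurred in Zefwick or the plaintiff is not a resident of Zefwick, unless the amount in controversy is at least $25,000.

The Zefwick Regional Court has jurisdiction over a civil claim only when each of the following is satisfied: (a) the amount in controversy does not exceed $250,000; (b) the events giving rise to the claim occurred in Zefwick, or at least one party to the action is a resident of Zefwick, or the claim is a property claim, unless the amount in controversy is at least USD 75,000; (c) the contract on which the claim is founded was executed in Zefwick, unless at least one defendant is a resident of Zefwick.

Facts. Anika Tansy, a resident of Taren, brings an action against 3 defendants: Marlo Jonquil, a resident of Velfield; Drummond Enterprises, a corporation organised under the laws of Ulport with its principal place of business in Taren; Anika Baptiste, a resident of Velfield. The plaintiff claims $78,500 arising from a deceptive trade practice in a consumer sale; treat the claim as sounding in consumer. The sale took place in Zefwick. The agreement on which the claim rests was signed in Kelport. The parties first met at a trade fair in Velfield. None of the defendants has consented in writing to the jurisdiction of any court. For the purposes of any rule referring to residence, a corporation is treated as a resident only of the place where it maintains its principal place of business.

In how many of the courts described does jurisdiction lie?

The Civil Court of Zefwick:
  (a) The claim is a consumer claim, not a property claim — that alternative is enough. The exception is not triggered, since the plaintiff resides in Taren, not Zefwick. Condition met.
  (b) The plaintiff resides in Taren, which is not Zefwick, so one alternative holds. Satisfied.
  (c) The amount in controversy is 78,500 dollars, which meets the USD 10,000 floor, so one alternative holds. Condition met.
  (d) The claim is a consumer claim. Met.
  → The court has jurisdiction.
The Provincial Court of Ulport:
  (a) The plaintiff resides in Taren, not Ulport; the contract was executed in Kelport, not Ulport — none of the alternatives is met. Not satisfied.
  (b) The amount in controversy is USD 78,500, which meets the USD 10,000 floor — that alternative is enough. Satisfied.
  (c) Marlo Jonquil resides in Velfield, so this disjunct is met. Satisfied.
  (d) The claim is a consumer claim, not a contract claim — that alternative is enough. Met.
  (e) No defendant resides in Ulport (they reside in Velfield, Taren, Velfield); no such written consent has been filed — none of the alternatives is met. The proviso rescues it, though: the amount in controversy is USD 78,500, which meets the $20,000 floor. Satisfied.
  → No jurisdiction.
The Provincial Court of Zefwick:
  (a) The claim is a consumer claim, not a contract claim, so this disjunct is met. The carve-out does not apply: the claim does not concern real property. Satisfied.
  (b) The amount in controversy is 78,500 dollars, which meets the 75,000 dollars floor — that alternative is enough. And the carve-out is inapplicable — the claim is a consumer claim, not an employment claim. Met.
  (c) The amount in controversy is $78,500, above the USD 50,000 ceiling; the corporate defendant(s) are organised in Ulport, not Zefwick — no alternative holds. Condition not met.
  (d) The operative events occurred in Zefwick, so this disjunct is met. Met.
  → Not every requirement is met — no jurisdiction.
The Zefwick Regional Court:
  (a) The amount in controversy is $78,500, within the 250,000 dollars ceiling. Met.
  (b) The operative events occurred in Zefwick, which satisfies one of the alternatives. Met.
  (c) The contract was executed in Kelport, not Zefwick. And no defendant resides in Zefwick (they reside in Velfield, Taren, Velfield), so the proviso does not save it. Not satisfied.
  → The court lacks jurisdiction.
Courts with jurisdiction: the Civil Court of Zefwick — 1 in total.

1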